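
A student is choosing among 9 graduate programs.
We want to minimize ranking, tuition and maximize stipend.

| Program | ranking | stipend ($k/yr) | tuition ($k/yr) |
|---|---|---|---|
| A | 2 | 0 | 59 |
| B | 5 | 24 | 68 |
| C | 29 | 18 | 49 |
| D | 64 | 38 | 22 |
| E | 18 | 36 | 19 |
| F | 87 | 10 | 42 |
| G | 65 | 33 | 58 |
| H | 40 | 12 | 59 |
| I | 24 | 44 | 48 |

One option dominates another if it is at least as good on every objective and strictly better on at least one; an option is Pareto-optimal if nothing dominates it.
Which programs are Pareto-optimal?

A: not dominated (best ranking).
B: not dominated.
C: dominated by E (ranking 18≤29, stipend 36≥18, tuition 19≤49).
D: not dominated.
E: not dominated (best tuition).
F: dominated by D (ranking 64≤87, stipend 38≥10, tuition 22≤42).
G: dominated by D (ranking 64≤65, stipend 38≥33, tuition 22≤58).
H: dominated by C (ranking 29≤40, stipend 18≥12, tuition 49≤59).
I: not dominated (best stipend).

A, B, D, E, I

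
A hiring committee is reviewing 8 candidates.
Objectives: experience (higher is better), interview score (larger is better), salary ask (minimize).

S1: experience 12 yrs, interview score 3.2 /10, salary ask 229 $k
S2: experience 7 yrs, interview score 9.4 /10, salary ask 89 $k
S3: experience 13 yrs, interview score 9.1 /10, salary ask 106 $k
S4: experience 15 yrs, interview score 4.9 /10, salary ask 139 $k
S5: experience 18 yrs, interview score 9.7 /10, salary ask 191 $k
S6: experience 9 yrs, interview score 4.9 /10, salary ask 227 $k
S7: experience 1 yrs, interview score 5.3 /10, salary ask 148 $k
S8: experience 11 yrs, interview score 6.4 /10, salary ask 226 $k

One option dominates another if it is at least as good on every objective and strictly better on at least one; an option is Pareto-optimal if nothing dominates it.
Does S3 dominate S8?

S3 vs S8: experience 13≥11, interview score 9.1≥6.4, salary ask 106≤226 — S3 is at least as good on every objective with at least one strict improvement.

Yes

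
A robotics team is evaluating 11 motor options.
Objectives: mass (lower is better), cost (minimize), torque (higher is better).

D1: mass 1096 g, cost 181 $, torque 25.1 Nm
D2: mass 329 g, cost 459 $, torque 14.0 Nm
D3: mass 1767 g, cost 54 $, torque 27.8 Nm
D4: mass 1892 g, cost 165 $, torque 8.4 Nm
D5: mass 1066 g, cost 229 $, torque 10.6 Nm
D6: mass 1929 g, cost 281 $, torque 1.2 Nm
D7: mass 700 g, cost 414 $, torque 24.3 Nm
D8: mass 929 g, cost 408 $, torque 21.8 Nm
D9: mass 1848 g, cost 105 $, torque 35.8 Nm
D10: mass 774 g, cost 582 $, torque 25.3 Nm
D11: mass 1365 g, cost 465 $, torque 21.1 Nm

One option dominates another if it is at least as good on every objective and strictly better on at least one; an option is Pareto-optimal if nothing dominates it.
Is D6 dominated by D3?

D3 vs D6: mass 1767≤1929, cost 54≤281, torque 27.8≥1.2 — D3 is at least as good on every objective with at least one strict improvement.

Yes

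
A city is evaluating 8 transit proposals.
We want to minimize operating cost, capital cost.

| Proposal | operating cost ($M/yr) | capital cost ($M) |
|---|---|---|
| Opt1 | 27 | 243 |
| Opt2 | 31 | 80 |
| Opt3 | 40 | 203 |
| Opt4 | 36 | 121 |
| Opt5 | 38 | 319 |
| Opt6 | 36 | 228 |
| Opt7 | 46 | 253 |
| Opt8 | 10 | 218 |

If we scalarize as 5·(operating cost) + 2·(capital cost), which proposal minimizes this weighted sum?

Opt1: 5·27 + 2·243 = 621
Opt2: 5·31 + 2·80 = 315
Opt3: 5·40 + 2·203 = 606
Opt4: 5·36 + 2·121 = 422
Opt5: 5·38 + 2·319 = 828
Opt6: 5·36 + 2·228 = 636
Opt7: 5·46 + 2·253 = 736
Opt8: 5·10 + 2·218 = 486
Lowest: Opt2 at 315.

Opt2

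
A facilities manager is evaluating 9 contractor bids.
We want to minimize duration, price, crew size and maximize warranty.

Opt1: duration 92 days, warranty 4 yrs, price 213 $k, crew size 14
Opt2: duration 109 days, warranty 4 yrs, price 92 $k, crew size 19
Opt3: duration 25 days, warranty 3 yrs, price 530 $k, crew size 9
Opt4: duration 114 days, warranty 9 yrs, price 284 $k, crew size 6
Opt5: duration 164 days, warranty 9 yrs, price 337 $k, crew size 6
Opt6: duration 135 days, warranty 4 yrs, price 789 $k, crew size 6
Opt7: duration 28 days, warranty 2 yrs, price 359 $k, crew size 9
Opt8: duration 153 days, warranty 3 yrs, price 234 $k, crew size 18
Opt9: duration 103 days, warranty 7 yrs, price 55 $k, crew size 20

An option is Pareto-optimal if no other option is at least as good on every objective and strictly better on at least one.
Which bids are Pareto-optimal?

Opt1, Opt2, Opt3, Opt4, Opt7, Opt9

Opt1: not dominated.
Opt2: not dominated.
Opt3: not dominated (best duration).
Opt4: not dominated.
Opt5: dominated by Opt4 (duration 114≤164, warranty 9≥9, price 284≤337, crew size 6≤6).
Opt6: dominated by Opt4 (duration 114≤135, warranty 9≥4, price 284≤789, crew size 6≤6).
Opt7: not dominated.
Opt8: dominated by Opt1 (duration 92≤153, warranty 4≥3, price 213≤234, crew size 14≤18).
Opt9: not dominated (best price).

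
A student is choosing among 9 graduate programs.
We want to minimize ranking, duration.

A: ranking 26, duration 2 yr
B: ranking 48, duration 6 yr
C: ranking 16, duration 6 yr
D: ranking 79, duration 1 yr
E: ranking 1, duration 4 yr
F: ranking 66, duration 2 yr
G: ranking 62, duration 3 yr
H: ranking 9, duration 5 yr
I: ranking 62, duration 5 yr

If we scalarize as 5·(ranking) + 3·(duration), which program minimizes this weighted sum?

A: 5·26 + 3·2 = 136
B: 5·48 + 3·6 = 258
C: 5·16 + 3·6 = 98
D: 5·79 + 3·1 = 398
E: 5·1 + 3·4 = 17
F: 5·66 + 3·2 = 336
G: 5·62 + 3·3 = 319
H: 5·9 + 3·5 = 60
I: 5·62 + 3·5 = 325
Lowest: E at 17.

E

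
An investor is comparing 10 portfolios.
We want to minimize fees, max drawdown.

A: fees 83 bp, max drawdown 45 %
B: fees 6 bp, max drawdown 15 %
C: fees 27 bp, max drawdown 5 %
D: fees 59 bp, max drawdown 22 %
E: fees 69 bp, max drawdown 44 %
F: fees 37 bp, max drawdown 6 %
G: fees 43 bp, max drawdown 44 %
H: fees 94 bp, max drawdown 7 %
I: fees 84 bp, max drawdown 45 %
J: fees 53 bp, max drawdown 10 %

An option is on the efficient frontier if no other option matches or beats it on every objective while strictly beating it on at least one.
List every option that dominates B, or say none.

A: worse on fees (83 vs 6).
C: worse on fees (27 vs 6).
D: worse on fees (59 vs 6).
E: worse on fees (69 vs 6).
F: worse on fees (37 vs 6).
G: worse on fees (43 vs 6).
H: worse on fees (94 vs 6).
I: worse on fees (84 vs 6).
J: worse on fees (53 vs 6).
No option dominates B.

none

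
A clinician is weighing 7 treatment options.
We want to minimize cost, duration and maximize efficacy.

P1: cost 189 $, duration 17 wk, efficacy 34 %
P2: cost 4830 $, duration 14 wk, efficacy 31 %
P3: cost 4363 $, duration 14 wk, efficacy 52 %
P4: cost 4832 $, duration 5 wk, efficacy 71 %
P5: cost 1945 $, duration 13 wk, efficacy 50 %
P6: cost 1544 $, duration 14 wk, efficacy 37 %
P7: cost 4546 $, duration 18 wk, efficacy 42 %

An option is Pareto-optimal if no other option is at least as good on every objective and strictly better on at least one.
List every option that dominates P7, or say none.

P3: cost 4363≤4546, duration 14≤18, efficacy 52≥42 — dominates P7.
P5: cost 1945≤4546, duration 13≤18, efficacy 50≥42 — dominates P7.
Others (P1, P2, P4, P6) are each worse than P7 on at least one objective.

P3, P5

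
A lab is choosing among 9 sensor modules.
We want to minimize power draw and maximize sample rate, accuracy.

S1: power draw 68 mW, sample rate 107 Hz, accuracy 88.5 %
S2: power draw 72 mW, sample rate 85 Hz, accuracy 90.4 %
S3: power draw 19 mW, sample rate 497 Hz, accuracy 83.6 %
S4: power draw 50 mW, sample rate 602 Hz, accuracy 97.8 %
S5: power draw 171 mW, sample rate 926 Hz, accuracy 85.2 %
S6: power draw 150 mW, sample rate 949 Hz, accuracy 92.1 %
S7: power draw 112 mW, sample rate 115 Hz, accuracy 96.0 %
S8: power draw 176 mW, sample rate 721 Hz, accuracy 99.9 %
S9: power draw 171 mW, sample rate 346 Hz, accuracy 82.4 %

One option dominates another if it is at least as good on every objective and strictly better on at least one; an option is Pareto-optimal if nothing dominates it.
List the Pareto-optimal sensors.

S1: dominated by S4 (power draw 50≤68, sample rate 602≥107, accuracy 97.8≥88.5).
S2: dominated by S4 (power draw 50≤72, sample rate 602≥85, accuracy 97.8≥90.4).
S3: not dominated (best power draw).
S4: not dominated.
S5: dominated by S6 (power draw 150≤171, sample rate 949≥926, accuracy 92.1≥85.2).
S6: not dominated (best sample rate).
S7: dominated by S4 (power draw 50≤112, sample rate 602≥115, accuracy 97.8≥96.0).
S8: not dominated (best accuracy).
S9: dominated by S3 (power draw 19≤171, sample rate 497≥346, accuracy 83.6≥82.4).

S3, S4, S6, S8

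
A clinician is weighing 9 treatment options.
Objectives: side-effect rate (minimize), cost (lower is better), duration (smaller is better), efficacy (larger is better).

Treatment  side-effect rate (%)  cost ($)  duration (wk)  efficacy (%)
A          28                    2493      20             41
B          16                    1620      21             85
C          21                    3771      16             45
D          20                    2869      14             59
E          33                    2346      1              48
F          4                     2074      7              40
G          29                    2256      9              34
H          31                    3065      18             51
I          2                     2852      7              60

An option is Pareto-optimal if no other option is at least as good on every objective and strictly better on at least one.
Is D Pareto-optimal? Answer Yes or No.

I vs D: side-effect rate 2≤20, cost 2852≤2869, duration 7≤14, efficacy 60≥59 — I is at least as good on every objective and strictly better on at least one, so I dominates D.

No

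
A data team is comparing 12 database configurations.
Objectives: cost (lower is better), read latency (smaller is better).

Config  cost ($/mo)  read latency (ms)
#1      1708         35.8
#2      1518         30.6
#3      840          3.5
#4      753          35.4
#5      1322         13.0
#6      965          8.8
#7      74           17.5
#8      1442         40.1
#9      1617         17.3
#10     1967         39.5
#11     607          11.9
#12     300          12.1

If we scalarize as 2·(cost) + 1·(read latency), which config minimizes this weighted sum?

#1: 2·1708 + 1·35.8 = 3451.8
#2: 2·1518 + 1·30.6 = 3066.6
#3: 2·840 + 1·3.5 = 1683.5
#4: 2·753 + 1·35.4 = 1541.4
#5: 2·1322 + 1·13.0 = 2657.0
#6: 2·965 + 1·8.8 = 1938.8
#7: 2·74 + 1·17.5 = 165.5
#8: 2·1442 + 1·40.1 = 2924.1
#9: 2·1617 + 1·17.3 = 3251.3
#10: 2·1967 + 1·39.5 = 3973.5
#11: 2·607 + 1·11.9 = 1225.9
#12: 2·300 + 1·12.1 = 612.1
Lowest: #7 at 165.5.

#7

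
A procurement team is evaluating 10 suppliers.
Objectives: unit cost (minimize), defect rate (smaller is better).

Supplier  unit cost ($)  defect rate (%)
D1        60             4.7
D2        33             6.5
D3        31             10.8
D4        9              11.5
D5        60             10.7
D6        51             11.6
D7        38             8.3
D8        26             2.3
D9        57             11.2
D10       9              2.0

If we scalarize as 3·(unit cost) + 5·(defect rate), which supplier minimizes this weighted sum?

D10

D1: 3·60 + 5·4.7 = 203.5
D2: 3·33 + 5·6.5 = 131.5
D3: 3·31 + 5·10.8 = 147.0
D4: 3·9 + 5·11.5 = 84.5
D5: 3·60 + 5·10.7 = 233.5
D6: 3·51 + 5·11.6 = 211.0
D7: 3·38 + 5·8.3 = 155.5
D8: 3·26 + 5·2.3 = 89.5
D9: 3·57 + 5·11.2 = 227.0
D10: 3·9 + 5·2.0 = 37.0
Lowest: D10 at 37.0.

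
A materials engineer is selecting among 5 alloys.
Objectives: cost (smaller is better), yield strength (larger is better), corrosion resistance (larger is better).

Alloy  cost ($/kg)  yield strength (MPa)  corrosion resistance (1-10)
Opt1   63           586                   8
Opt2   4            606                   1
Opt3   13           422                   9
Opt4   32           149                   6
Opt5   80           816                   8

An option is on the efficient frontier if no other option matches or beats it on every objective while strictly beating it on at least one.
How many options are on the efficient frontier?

Opt1: not dominated.
Opt2: not dominated (best cost).
Opt3: not dominated (best corrosion resistance).
Opt4: dominated by Opt3 (cost 13≤32, yield strength 422≥149, corrosion resistance 9≥6).
Opt5: not dominated (best yield strength).
Pareto-optimal: Opt1, Opt2, Opt3, Opt5 → 4.

4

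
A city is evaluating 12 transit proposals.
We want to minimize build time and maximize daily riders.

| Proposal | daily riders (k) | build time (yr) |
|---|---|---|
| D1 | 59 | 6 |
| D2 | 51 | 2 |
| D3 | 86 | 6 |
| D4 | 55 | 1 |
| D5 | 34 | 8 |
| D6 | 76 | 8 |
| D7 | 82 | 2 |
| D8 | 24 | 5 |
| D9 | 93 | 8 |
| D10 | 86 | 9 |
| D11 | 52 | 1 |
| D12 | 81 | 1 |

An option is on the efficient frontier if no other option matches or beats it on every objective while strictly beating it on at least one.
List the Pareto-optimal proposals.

D1: dominated by D3 (daily riders 86≥59, build time 6≤6).
D2: dominated by D4 (daily riders 55≥51, build time 1≤2).
D3: not dominated.
D4: dominated by D12 (daily riders 81≥55, build time 1≤1).
D5: dominated by D1 (daily riders 59≥34, build time 6≤8).
D6: dominated by D3 (daily riders 86≥76, build time 6≤8).
D7: not dominated.
D8: dominated by D2 (daily riders 51≥24, build time 2≤5).
D9: not dominated (best daily riders).
D10: dominated by D3 (daily riders 86≥86, build time 6≤9).
D11: dominated by D4 (daily riders 55≥52, build time 1≤1).
D12: not dominated.

D3, D7, D9, D12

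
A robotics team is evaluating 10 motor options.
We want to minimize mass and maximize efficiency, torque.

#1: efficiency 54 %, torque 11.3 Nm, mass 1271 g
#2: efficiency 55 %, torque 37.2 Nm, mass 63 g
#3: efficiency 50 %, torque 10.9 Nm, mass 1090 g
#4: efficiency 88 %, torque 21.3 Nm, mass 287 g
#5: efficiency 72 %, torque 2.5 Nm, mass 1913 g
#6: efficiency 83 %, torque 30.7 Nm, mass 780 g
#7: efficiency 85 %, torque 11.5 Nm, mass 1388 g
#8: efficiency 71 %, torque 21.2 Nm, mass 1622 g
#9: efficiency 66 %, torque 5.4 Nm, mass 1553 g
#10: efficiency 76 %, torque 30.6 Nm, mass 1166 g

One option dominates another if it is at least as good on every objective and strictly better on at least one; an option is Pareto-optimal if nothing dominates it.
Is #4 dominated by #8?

No

#8 vs #4: #8 is worse on efficiency (71 vs 88), so it does not dominate #4.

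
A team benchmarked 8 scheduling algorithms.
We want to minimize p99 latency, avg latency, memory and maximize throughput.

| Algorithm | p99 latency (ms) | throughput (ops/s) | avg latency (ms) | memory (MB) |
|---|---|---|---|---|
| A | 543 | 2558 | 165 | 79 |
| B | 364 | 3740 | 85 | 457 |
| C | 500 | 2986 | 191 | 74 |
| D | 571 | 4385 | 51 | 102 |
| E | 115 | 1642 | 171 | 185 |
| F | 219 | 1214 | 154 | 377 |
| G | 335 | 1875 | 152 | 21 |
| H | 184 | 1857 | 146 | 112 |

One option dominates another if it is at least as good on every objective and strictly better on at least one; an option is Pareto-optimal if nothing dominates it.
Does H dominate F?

H vs F: p99 latency 184≤219, throughput 1857≥1214, avg latency 146≤154, memory 112≤377 — H is at least as good on every objective with at least one strict improvement.

Yes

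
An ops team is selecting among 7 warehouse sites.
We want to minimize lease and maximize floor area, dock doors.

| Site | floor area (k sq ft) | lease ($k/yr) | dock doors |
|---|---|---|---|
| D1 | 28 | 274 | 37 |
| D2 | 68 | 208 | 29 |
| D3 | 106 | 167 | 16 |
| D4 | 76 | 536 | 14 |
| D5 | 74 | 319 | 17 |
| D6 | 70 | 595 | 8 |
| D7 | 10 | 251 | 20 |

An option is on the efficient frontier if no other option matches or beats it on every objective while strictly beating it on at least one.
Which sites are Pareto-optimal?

D1: not dominated (best dock doors).
D2: not dominated.
D3: not dominated (best floor area).
D4: dominated by D3 (floor area 106≥76, lease 167≤536, dock doors 16≥14).
D5: not dominated.
D6: dominated by D3 (floor area 106≥70, lease 167≤595, dock doors 16≥8).
D7: dominated by D2 (floor area 68≥10, lease 208≤251, dock doors 29≥20).

D1, D2, D3, D5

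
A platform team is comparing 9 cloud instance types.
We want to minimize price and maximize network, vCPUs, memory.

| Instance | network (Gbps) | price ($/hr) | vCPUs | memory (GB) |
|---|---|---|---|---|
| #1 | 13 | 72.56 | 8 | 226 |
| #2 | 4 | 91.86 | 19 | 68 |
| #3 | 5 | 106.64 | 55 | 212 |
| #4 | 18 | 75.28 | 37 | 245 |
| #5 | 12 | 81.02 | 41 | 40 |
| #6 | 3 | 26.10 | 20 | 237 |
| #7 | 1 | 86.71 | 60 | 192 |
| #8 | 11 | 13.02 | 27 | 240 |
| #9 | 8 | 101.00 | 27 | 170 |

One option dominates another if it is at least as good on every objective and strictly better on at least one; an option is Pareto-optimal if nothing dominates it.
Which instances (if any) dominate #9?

#4: network 18≥8, price 75.28≤101.00, vCPUs 37≥27, memory 245≥170 — dominates #9.
#8: network 11≥8, price 13.02≤101.00, vCPUs 27≥27, memory 240≥170 — dominates #9.
Others (#1, #2, #3, #5, #6, #7) are each worse than #9 on at least one objective.

#4, #8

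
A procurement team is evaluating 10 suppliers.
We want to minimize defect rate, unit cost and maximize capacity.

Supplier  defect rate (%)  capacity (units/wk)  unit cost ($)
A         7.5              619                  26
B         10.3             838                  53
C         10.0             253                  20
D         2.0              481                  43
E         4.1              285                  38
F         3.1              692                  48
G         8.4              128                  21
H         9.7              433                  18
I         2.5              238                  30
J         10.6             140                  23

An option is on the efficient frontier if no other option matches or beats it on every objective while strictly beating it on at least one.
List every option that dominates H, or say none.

A: worse on unit cost (26 vs 18).
B: worse on defect rate (10.3 vs 9.7).
C: worse on defect rate (10.0 vs 9.7).
D: worse on unit cost (43 vs 18).
E: worse on capacity (285 vs 433).
F: worse on unit cost (48 vs 18).
G: worse on capacity (128 vs 433).
I: worse on capacity (238 vs 433).
J: worse on defect rate (10.6 vs 9.7).
No option dominates H.

none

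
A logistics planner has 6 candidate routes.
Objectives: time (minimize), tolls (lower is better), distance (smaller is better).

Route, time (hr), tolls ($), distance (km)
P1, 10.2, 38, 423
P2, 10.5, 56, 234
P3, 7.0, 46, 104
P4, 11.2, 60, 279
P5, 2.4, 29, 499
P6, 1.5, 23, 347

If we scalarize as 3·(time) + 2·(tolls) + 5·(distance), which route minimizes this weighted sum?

P3

P1: 3·10.2 + 2·38 + 5·423 = 2221.6
P2: 3·10.5 + 2·56 + 5·234 = 1313.5
P3: 3·7.0 + 2·46 + 5·104 = 633.0
P4: 3·11.2 + 2·60 + 5·279 = 1548.6
P5: 3·2.4 + 2·29 + 5·499 = 2560.2
P6: 3·1.5 + 2·23 + 5·347 = 1785.5
Lowest: P3 at 633.0.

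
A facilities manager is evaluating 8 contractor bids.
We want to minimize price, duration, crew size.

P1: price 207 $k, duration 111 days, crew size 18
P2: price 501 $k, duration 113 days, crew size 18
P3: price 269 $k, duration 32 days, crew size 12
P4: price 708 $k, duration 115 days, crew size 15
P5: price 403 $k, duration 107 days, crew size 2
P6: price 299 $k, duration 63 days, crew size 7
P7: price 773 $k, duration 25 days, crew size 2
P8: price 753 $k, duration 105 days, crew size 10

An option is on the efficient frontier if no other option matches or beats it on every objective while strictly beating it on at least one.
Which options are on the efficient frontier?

P1: not dominated (best price).
P2: dominated by P1 (price 207≤501, duration 111≤113, crew size 18≤18).
P3: not dominated.
P4: dominated by P3 (price 269≤708, duration 32≤115, crew size 12≤15).
P5: not dominated.
P6: not dominated.
P7: not dominated (best duration).
P8: dominated by P6 (price 299≤753, duration 63≤105, crew size 7≤10).

P1, P3, P5, P6, P7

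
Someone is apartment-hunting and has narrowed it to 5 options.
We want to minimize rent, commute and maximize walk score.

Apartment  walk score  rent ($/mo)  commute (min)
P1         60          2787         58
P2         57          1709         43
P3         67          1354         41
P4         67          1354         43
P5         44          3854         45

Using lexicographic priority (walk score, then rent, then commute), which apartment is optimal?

First maximize walk score: best is 67, kept {P3, P4}.
Then minimize rent: best is 1354, kept {P3, P4}.
Then minimize commute: best is 41, kept {P3}.

P3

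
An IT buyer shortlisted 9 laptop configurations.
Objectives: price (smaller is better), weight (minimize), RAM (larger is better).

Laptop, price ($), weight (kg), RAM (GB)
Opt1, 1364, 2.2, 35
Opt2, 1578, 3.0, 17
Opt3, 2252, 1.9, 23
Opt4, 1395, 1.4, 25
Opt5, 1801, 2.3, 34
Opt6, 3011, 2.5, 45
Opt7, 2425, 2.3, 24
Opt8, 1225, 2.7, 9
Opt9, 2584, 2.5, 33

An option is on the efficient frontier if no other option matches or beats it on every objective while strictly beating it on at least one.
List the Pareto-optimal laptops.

Opt1: not dominated.
Opt2: dominated by Opt1 (price 1364≤1578, weight 2.2≤3.0, RAM 35≥17).
Opt3: dominated by Opt4 (price 1395≤2252, weight 1.4≤1.9, RAM 25≥23).
Opt4: not dominated (best weight).
Opt5: dominated by Opt1 (price 1364≤1801, weight 2.2≤2.3, RAM 35≥34).
Opt6: not dominated (best RAM).
Opt7: dominated by Opt1 (price 1364≤2425, weight 2.2≤2.3, RAM 35≥24).
Opt8: not dominated (best price).
Opt9: dominated by Opt1 (price 1364≤2584, weight 2.2≤2.5, RAM 35≥33).

Opt1, Opt4, Opt6, Opt8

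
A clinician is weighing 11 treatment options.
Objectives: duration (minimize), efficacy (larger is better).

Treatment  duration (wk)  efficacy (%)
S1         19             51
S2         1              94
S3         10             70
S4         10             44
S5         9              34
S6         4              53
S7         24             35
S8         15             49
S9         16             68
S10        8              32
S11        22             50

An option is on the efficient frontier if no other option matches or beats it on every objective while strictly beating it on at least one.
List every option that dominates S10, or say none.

S2, S6

S2: duration 1≤8, efficacy 94≥32 — dominates S10.
S6: duration 4≤8, efficacy 53≥32 — dominates S10.
Others (S1, S3, S4, S5, S7, S8, S9, S11) are each worse than S10 on at least one objective.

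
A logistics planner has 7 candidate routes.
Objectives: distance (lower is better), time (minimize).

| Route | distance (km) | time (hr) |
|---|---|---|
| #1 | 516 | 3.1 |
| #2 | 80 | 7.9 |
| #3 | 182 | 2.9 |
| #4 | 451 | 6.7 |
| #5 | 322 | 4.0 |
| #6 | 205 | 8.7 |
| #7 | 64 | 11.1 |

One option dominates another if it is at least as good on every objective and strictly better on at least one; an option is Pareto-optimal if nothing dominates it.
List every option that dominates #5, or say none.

#3

#3: distance 182≤322, time 2.9≤4.0 — dominates #5.
Others (#1, #2, #4, #6, #7) are each worse than #5 on at least one objective.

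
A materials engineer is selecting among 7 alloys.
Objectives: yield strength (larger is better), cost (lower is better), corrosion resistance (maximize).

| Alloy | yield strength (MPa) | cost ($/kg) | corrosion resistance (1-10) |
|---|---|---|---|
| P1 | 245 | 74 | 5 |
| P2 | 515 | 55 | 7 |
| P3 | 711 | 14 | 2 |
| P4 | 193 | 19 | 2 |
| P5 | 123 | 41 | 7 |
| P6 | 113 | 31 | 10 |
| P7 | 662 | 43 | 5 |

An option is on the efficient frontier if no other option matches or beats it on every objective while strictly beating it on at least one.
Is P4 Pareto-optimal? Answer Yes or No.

No

P3 vs P4: yield strength 711≥193, cost 14≤19, corrosion resistance 2≥2 — P3 is at least as good on every objective and strictly better on at least one, so P3 dominates P4.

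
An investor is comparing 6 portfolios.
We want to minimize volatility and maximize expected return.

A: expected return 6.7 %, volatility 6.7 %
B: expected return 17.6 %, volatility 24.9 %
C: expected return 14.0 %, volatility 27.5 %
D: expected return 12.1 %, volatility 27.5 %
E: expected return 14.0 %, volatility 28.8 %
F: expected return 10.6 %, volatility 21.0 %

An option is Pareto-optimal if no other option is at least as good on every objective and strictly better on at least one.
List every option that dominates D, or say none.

B, C

B: expected return 17.6≥12.1, volatility 24.9≤27.5 — dominates D.
C: expected return 14.0≥12.1, volatility 27.5≤27.5 — dominates D.
Others (A, E, F) are each worse than D on at least one objective.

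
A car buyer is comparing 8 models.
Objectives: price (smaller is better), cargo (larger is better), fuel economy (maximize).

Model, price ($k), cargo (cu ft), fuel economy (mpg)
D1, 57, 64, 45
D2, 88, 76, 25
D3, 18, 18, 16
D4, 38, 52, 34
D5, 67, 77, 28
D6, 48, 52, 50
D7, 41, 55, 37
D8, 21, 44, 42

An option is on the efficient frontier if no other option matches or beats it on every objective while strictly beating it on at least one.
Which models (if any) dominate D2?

D5

D5: price 67≤88, cargo 77≥76, fuel economy 28≥25 — dominates D2.
Others (D1, D3, D4, D6, D7, D8) are each worse than D2 on at least one objective.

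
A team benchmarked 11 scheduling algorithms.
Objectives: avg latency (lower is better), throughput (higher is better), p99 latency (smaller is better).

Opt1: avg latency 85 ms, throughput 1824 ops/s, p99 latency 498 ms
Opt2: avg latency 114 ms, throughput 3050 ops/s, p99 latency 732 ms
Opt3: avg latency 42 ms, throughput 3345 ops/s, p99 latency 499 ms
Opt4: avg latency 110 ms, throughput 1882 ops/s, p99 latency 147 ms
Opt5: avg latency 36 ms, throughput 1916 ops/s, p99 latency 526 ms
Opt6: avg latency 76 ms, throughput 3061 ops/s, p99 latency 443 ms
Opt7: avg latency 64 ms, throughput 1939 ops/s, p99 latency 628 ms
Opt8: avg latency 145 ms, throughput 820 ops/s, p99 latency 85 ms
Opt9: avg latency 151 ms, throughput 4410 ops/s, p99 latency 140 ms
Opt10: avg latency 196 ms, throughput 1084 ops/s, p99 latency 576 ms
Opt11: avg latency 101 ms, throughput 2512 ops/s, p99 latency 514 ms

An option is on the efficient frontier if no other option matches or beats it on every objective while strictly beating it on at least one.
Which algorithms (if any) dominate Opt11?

Opt3: avg latency 42≤101, throughput 3345≥2512, p99 latency 499≤514 — dominates Opt11.
Opt6: avg latency 76≤101, throughput 3061≥2512, p99 latency 443≤514 — dominates Opt11.
Others (Opt1, Opt2, Opt4, Opt5, Opt7, Opt8, Opt9, Opt10) are each worse than Opt11 on at least one objective.

Opt3, Opt6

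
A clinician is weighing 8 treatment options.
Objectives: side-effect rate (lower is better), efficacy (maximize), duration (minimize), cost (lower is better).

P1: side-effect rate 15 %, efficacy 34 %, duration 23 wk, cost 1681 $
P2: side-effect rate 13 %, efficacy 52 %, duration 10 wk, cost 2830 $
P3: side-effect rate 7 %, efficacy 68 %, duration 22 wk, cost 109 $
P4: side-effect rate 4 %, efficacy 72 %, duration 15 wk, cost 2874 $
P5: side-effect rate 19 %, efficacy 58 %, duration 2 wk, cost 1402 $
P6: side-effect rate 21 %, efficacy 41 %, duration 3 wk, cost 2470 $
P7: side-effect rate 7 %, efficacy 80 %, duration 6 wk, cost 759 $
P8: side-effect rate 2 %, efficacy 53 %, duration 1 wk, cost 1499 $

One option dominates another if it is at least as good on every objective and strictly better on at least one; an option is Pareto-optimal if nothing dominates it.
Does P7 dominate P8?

P7 vs P8: P7 is worse on side-effect rate (7 vs 2), so it does not dominate P8.

No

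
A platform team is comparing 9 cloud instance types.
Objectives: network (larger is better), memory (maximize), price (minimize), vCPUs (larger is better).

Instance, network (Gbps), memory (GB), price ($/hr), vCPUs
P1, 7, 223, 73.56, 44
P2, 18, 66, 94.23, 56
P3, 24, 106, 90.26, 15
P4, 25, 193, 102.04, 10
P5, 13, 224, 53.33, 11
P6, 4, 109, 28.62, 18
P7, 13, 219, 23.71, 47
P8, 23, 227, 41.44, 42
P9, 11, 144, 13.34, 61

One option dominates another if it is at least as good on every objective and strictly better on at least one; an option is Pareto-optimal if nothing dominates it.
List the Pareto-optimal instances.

P1: not dominated.
P2: not dominated.
P3: not dominated.
P4: not dominated (best network).
P5: dominated by P8 (network 23≥13, memory 227≥224, price 41.44≤53.33, vCPUs 42≥11).
P6: dominated by P7 (network 13≥4, memory 219≥109, price 23.71≤28.62, vCPUs 47≥18).
P7: not dominated.
P8: not dominated (best memory).
P9: not dominated (best price).

P1, P2, P3, P4, P7, P8, P9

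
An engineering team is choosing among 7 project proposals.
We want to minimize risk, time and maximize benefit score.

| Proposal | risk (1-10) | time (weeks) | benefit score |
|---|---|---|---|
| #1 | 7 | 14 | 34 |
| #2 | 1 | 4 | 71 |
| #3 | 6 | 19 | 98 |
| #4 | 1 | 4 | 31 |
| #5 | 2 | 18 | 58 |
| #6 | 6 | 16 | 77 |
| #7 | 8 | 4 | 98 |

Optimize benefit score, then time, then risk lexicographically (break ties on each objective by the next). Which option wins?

#7

First maximize benefit score: best is 98, kept {#3, #7}.
Then minimize time: best is 4, kept {#7}.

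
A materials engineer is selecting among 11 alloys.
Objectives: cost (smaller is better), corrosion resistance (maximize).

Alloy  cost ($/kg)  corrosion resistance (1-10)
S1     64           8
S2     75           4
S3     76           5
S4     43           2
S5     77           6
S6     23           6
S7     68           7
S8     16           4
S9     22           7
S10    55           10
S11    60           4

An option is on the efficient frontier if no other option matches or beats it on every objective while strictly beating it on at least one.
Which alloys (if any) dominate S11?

S6: cost 23≤60, corrosion resistance 6≥4 — dominates S11.
S8: cost 16≤60, corrosion resistance 4≥4 — dominates S11.
S9: cost 22≤60, corrosion resistance 7≥4 — dominates S11.
S10: cost 55≤60, corrosion resistance 10≥4 — dominates S11.
Others (S1, S2, S3, S4, S5, S7) are each worse than S11 on at least one objective.

S6, S8, S9, S10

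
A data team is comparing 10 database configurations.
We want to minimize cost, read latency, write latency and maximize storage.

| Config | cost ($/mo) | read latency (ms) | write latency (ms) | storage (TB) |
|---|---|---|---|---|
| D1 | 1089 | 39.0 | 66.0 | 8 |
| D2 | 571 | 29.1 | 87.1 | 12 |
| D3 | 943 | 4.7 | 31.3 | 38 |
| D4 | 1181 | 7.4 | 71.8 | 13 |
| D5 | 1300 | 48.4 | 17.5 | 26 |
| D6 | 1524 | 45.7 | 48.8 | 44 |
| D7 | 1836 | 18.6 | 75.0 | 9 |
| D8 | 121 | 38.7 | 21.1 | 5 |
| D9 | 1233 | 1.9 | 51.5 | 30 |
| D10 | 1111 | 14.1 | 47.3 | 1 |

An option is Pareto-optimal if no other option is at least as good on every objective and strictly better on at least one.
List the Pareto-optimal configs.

D1: dominated by D3 (cost 943≤1089, read latency 4.7≤39.0, write latency 31.3≤66.0, storage 38≥8).
D2: not dominated.
D3: not dominated.
D4: dominated by D3 (cost 943≤1181, read latency 4.7≤7.4, write latency 31.3≤71.8, storage 38≥13).
D5: not dominated (best write latency).
D6: not dominated (best storage).
D7: dominated by D3 (cost 943≤1836, read latency 4.7≤18.6, write latency 31.3≤75.0, storage 38≥9).
D8: not dominated (best cost).
D9: not dominated (best read latency).
D10: dominated by D3 (cost 943≤1111, read latency 4.7≤14.1, write latency 31.3≤47.3, storage 38≥1).

D2, D3, D5, D6, D8, D9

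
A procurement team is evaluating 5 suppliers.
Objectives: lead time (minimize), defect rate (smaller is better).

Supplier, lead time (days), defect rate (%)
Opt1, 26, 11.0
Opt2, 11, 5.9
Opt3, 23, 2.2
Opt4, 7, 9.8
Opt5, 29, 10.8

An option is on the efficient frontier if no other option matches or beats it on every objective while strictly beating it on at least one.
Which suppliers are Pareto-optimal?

Opt2, Opt3, Opt4

Opt1: dominated by Opt2 (lead time 11≤26, defect rate 5.9≤11.0).
Opt2: not dominated.
Opt3: not dominated (best defect rate).
Opt4: not dominated (best lead time).
Opt5: dominated by Opt2 (lead time 11≤29, defect rate 5.9≤10.8).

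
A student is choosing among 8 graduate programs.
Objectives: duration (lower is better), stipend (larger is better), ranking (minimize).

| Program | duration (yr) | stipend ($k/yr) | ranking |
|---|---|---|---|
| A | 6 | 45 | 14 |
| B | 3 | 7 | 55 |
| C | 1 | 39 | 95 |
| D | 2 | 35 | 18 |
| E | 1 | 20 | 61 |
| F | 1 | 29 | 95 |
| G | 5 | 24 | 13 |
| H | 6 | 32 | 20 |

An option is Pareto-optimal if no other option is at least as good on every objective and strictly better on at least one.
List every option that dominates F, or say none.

C

C: duration 1≤1, stipend 39≥29, ranking 95≤95 — dominates F.
Others (A, B, D, E, G, H) are each worse than F on at least one objective.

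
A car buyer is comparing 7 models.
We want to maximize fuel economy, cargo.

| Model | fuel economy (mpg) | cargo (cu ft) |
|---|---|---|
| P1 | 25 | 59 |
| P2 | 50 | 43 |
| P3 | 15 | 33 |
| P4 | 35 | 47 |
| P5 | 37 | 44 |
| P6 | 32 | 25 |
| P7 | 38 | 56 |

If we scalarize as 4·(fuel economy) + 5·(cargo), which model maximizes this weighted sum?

P1: 4·25 + 5·59 = 395
P2: 4·50 + 5·43 = 415
P3: 4·15 + 5·33 = 225
P4: 4·35 + 5·47 = 375
P5: 4·37 + 5·44 = 368
P6: 4·32 + 5·25 = 253
P7: 4·38 + 5·56 = 432
Highest: P7 at 432.

P7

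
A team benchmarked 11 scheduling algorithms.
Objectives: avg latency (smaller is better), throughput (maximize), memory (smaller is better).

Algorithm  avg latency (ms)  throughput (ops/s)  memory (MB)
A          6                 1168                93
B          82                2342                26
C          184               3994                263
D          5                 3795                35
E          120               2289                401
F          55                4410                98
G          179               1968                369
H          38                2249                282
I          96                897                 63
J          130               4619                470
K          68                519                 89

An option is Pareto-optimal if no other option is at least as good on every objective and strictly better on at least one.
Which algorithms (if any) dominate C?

F: avg latency 55≤184, throughput 4410≥3994, memory 98≤263 — dominates C.
Others (A, B, D, E, G, H, I, J, K) are each worse than C on at least one objective.

F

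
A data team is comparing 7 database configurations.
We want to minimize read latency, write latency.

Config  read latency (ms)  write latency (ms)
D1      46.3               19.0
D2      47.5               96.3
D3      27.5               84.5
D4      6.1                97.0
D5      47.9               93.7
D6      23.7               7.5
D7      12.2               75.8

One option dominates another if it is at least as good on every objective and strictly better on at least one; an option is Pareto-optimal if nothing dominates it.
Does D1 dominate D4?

No

D1 vs D4: D1 is worse on read latency (46.3 vs 6.1), so it does not dominate D4.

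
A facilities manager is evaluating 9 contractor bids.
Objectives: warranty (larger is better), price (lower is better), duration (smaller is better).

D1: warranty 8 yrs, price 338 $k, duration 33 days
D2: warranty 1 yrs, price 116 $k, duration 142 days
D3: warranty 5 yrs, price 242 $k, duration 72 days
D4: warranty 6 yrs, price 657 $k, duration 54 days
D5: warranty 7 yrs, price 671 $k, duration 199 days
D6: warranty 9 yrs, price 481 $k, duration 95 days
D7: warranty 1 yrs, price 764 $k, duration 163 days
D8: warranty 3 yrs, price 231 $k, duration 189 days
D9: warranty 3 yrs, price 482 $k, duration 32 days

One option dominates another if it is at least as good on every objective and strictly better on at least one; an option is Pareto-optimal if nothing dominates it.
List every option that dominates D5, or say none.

D1, D6

D1: warranty 8≥7, price 338≤671, duration 33≤199 — dominates D5.
D6: warranty 9≥7, price 481≤671, duration 95≤199 — dominates D5.
Others (D2, D3, D4, D7, D8, D9) are each worse than D5 on at least one objective.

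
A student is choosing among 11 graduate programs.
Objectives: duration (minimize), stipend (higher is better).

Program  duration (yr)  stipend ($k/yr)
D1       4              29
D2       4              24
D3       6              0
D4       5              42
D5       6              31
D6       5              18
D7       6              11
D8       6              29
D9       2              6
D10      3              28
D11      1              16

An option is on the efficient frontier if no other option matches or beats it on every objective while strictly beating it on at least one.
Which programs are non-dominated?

D1, D4, D10, D11

D1: not dominated.
D2: dominated by D1 (duration 4≤4, stipend 29≥24).
D3: dominated by D1 (duration 4≤6, stipend 29≥0).
D4: not dominated (best stipend).
D5: dominated by D4 (duration 5≤6, stipend 42≥31).
D6: dominated by D1 (duration 4≤5, stipend 29≥18).
D7: dominated by D1 (duration 4≤6, stipend 29≥11).
D8: dominated by D1 (duration 4≤6, stipend 29≥29).
D9: dominated by D11 (duration 1≤2, stipend 16≥6).
D10: not dominated.
D11: not dominated (best duration).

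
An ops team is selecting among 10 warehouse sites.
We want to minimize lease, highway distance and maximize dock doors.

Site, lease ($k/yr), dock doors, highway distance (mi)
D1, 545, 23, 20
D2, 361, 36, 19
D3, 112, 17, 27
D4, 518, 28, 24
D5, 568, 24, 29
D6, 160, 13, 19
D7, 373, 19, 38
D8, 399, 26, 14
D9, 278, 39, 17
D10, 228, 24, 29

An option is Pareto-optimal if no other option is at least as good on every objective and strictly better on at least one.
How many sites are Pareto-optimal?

D1: dominated by D2 (lease 361≤545, dock doors 36≥23, highway distance 19≤20).
D2: dominated by D9 (lease 278≤361, dock doors 39≥36, highway distance 17≤19).
D3: not dominated (best lease).
D4: dominated by D2 (lease 361≤518, dock doors 36≥28, highway distance 19≤24).
D5: dominated by D2 (lease 361≤568, dock doors 36≥24, highway distance 19≤29).
D6: not dominated.
D7: dominated by D2 (lease 361≤373, dock doors 36≥19, highway distance 19≤38).
D8: not dominated (best highway distance).
D9: not dominated (best dock doors).
D10: not dominated.
Pareto-optimal: D3, D6, D8, D9, D10 → 5.

5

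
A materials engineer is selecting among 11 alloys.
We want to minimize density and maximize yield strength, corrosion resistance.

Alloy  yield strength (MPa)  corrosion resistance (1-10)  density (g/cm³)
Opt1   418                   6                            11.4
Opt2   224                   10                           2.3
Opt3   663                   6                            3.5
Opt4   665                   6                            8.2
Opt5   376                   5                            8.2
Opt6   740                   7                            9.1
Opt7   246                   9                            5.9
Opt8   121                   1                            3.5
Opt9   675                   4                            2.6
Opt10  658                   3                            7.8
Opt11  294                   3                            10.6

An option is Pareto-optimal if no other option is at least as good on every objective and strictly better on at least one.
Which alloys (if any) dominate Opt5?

Opt3: yield strength 663≥376, corrosion resistance 6≥5, density 3.5≤8.2 — dominates Opt5.
Opt4: yield strength 665≥376, corrosion resistance 6≥5, density 8.2≤8.2 — dominates Opt5.
Others (Opt1, Opt2, Opt6, Opt7, Opt8, Opt9, Opt10, Opt11) are each worse than Opt5 on at least one objective.

Opt3, Opt4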